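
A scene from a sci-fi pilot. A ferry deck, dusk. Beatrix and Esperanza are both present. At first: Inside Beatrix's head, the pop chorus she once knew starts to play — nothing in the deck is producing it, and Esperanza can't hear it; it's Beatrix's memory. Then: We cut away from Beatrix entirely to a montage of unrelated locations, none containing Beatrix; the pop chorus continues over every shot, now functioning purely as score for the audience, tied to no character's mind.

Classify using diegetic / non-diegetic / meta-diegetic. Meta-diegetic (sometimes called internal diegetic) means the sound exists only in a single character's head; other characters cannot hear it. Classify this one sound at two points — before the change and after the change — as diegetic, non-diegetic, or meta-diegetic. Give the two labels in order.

Before the change: the music lives inside Beatrix's mind alone; Esperanza can't hear it → meta-diegetic.
After the change: once it plays over shots Beatrix isn't in, detached from any character's subjectivity, it's conventional underscore → non-diegetic.

meta-diegetic, non-diegetic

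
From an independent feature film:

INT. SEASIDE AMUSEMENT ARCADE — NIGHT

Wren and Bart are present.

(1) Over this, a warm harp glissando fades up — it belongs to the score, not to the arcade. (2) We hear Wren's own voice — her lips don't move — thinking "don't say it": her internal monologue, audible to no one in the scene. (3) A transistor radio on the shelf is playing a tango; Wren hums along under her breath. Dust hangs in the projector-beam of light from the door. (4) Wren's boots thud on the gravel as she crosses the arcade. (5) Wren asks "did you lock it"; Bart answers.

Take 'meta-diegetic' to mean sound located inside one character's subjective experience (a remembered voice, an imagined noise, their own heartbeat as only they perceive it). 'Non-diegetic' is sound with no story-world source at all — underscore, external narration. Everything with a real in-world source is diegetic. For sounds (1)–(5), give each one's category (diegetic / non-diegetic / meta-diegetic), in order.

non-diegetic, meta-diegetic, diegetic, diegetic, diegetic

(1) is non-diegetic: it has no source in the story world and no character can hear it — it's underscore.
(2) is meta-diegetic: it's Wren's unspoken thought, heard only by the audience via her subjectivity.
Sound (3): a transistor radio is a physical source in the scene and Wren reacts to it, so diegetic.
(4) a character's body making contact with the set — an in-world sound → diegetic.
Sound (5): on-screen dialogue — Wren speaks and Bart is there to hear, so diegetic.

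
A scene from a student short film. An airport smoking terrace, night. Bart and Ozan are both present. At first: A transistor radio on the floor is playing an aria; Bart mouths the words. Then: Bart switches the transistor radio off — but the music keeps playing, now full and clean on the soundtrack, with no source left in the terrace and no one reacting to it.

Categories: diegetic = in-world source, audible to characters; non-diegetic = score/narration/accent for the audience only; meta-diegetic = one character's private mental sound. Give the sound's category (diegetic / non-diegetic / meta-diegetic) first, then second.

diegetic, non-diegetic

First: a transistor radio is a real in-scene source and Bart reacts to it → diegetic.
Second: there is no longer any in-world source and no one can hear it — it has become underscore → non-diegetic.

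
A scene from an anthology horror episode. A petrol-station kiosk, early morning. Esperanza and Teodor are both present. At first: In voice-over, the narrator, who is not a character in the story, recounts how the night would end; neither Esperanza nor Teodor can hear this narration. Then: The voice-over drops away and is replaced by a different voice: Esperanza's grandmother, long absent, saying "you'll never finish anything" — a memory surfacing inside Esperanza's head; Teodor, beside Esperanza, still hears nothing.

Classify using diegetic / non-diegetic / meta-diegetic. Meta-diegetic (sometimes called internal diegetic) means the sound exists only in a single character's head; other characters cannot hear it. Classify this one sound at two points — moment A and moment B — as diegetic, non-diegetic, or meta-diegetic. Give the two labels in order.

Moment A: the external narrator addresses only the audience — outside the story world → non-diegetic.
Moment B: the replacement voice is a memory inside Esperanza's mind specifically → meta-diegetic.

non-diegetic, meta-diegetic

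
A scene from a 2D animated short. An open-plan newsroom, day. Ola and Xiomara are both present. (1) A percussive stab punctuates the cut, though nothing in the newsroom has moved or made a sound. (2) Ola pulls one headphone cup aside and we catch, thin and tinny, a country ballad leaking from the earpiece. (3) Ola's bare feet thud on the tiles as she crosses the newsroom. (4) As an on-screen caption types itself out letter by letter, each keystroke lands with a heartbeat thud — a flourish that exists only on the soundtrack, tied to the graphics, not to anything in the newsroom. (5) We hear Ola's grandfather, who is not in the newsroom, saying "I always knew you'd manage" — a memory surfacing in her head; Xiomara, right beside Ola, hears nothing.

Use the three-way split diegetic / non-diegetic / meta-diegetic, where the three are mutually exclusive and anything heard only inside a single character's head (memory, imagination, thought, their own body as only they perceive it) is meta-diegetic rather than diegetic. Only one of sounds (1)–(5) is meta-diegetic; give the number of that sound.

(1) is non-diegetic: it's a sound-design accent with no in-world source; no one in the scene can hear it.
(2) it's leaking from a physical pair of headphones in the scene → diegetic.
Sound (3): Ola's footsteps are produced in the story world, so diegetic.
Sound (4): it accompanies on-screen graphics, not anything inside the story world, so non-diegetic.
(5) a remembered line, private to Ola — not present in the room, not audible to Xiomara → meta-diegetic.
Only (5) is meta-diegetic.

5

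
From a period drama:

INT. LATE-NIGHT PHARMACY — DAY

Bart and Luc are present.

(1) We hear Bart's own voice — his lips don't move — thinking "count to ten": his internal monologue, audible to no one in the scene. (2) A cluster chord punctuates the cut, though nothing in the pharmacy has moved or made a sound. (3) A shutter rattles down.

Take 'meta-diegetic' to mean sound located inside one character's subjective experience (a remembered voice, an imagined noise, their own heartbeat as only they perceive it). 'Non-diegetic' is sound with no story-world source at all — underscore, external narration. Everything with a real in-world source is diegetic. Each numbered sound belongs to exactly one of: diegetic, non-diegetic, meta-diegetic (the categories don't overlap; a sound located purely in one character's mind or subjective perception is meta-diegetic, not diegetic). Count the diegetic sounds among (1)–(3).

(1) is meta-diegetic: it's Bart's unspoken thought, heard only by the audience via his subjectivity.
(2) an editorial stinger — it belongs to the cut, not the story world → non-diegetic.
(3) the sound comes from a shutter physically present in the location → diegetic.
Diegetic: (3) — that's 1.

1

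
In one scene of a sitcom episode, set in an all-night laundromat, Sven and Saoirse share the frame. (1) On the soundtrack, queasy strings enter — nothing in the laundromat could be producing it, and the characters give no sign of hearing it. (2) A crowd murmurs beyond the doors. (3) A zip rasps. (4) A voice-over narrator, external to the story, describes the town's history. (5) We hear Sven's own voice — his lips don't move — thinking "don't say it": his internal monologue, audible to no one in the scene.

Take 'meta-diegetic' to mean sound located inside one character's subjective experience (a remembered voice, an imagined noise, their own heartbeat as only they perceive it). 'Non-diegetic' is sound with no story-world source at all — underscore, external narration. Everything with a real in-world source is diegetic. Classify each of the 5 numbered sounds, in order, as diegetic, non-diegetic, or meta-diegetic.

(1) is non-diegetic: score with no on-screen or off-screen source; it exists for the audience alone.
Sound (2): a crowd is part of the location's real environment, so diegetic.
Sound (3): an in-world source (a zip); characters could hear it, so diegetic.
(4) commentary laid over the scene from outside the fiction → non-diegetic.
(5) it's Sven's unspoken thought, heard only by the audience via his subjectivity → meta-diegetic.

non-diegetic, diegetic, diegetic, non-diegetic, meta-diegetic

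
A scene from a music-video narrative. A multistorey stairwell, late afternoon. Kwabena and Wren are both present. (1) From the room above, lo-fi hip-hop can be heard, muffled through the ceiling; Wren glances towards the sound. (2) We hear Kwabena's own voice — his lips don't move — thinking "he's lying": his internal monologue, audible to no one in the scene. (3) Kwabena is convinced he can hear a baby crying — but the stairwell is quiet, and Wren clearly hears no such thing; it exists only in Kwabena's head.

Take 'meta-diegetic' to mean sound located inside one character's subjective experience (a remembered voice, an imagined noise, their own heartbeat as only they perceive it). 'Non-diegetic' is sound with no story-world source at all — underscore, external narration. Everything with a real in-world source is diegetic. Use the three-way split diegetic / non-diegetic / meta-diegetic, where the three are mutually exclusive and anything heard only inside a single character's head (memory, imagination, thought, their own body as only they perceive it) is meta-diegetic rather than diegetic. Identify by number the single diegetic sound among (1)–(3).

(1) the music has an off-screen but real-world source and a character hears it → diegetic.
(2) internal monologue — inside Kwabena's mind, not spoken into the scene → meta-diegetic.
Sound (3): subjective to Kwabena: the stairwell is silent and Wren hears nothing, so meta-diegetic.
Only (1) is diegetic.

1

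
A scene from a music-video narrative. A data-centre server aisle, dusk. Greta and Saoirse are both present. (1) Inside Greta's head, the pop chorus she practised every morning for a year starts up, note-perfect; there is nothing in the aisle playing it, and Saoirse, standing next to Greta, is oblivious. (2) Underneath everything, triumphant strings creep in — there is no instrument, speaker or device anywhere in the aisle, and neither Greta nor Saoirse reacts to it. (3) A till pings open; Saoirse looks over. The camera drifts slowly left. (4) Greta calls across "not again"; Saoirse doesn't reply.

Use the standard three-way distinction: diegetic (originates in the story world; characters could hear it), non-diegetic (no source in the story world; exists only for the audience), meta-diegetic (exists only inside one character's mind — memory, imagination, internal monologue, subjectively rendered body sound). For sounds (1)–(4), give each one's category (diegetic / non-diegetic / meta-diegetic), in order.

Sound (1): the music is a memory playing inside Greta's mind alone; no real-world source, Saoirse can't hear it, so meta-diegetic.
Sound (2): score with no on-screen or off-screen source; it exists for the audience alone, so non-diegetic.
(3) a till is a real object/event in the scene's world → diegetic.
(4) is diegetic: Greta is a character speaking aloud in the scene.

meta-diegetic, non-diegetic, diegetic, diegetic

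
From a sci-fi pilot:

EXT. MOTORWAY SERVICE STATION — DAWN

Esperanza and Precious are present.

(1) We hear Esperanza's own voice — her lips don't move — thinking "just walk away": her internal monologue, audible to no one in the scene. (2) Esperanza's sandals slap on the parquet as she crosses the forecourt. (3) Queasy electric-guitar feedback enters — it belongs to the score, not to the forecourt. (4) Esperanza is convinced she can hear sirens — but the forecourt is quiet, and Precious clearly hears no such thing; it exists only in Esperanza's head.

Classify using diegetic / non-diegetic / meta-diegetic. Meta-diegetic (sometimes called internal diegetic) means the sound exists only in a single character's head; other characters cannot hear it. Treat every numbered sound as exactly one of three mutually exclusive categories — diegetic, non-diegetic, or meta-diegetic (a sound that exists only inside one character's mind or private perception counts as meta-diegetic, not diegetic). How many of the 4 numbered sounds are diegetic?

(1) is meta-diegetic: it's Esperanza's unspoken thought, heard only by the audience via her subjectivity.
Sound (2): it's the physical sound of Esperanza moving in the space, so diegetic.
(3) score with no on-screen or off-screen source; it exists for the audience alone → non-diegetic.
Sound (4): Esperanza alone 'hears' it — an imagined sound, not present in the space, so meta-diegetic.
Diegetic: (2) — that's 1.

1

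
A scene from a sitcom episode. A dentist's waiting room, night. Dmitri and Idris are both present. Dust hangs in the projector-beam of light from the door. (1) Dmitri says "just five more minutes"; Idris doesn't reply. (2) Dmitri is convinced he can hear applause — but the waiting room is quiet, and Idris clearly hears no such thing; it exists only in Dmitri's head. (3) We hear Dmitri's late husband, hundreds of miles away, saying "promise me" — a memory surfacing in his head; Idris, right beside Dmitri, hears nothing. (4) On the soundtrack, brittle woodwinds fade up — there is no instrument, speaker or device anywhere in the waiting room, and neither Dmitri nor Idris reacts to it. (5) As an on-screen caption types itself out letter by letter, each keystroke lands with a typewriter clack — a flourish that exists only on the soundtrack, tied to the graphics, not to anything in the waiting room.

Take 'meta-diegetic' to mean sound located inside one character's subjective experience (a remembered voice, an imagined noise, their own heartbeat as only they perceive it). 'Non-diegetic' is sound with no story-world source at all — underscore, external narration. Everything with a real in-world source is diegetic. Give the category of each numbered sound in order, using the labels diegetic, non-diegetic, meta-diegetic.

diegetic, meta-diegetic, meta-diegetic, non-diegetic, non-diegetic

(1) on-screen dialogue — Dmitri speaks and Idris is there to hear → diegetic.
Sound (2): subjective to Dmitri: the waiting room is silent and Idris hears nothing, so meta-diegetic.
(3) the voice is a memory playing only inside Dmitri's mind; Idris can't hear it → meta-diegetic.
(4) is non-diegetic: it has no source in the story world and no character can hear it — it's underscore.
(5) sound married to a title/caption — outside the diegesis by definition → non-diegetic.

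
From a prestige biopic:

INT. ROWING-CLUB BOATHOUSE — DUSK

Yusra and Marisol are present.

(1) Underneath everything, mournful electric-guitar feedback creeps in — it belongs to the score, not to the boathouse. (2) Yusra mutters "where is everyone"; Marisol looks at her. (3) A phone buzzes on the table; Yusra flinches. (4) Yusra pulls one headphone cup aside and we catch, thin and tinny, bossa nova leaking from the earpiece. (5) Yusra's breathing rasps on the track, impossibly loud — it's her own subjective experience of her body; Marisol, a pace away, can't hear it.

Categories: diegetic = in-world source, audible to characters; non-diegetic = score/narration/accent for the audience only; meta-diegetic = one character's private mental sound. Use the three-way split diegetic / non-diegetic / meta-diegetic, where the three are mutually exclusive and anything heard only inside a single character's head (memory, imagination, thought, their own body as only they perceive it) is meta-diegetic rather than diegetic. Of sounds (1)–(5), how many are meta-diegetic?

1

(1) is non-diegetic: score with no on-screen or off-screen source; it exists for the audience alone.
Sound (2): spoken by a character present in the story world, so diegetic.
Sound (3): a phone is a real object/event in the scene's world, so diegetic.
(4) is diegetic: the headphones are an on-screen source.
Sound (5): point-of-audition from inside Yusra's body; not a sound in the room, so meta-diegetic.
Meta-diegetic: (5) — that's 1.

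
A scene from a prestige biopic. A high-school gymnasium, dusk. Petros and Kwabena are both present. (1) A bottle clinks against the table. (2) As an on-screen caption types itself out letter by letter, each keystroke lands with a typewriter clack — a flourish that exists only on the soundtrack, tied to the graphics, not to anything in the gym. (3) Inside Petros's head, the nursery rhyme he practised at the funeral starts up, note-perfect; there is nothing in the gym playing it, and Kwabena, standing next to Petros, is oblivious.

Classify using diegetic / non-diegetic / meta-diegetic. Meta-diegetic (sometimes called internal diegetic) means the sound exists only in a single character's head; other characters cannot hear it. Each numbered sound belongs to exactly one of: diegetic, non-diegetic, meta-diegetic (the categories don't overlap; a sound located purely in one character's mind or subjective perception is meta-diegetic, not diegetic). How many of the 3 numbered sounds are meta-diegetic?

1

(1) is diegetic: an in-world source (a bottle); characters could hear it.
(2) is non-diegetic: sound married to a title/caption — outside the diegesis by definition.
Sound (3): it lives in Petros's subjectivity, not in the gym, so meta-diegetic.
So 1 of the 3 is meta-diegetic: (3).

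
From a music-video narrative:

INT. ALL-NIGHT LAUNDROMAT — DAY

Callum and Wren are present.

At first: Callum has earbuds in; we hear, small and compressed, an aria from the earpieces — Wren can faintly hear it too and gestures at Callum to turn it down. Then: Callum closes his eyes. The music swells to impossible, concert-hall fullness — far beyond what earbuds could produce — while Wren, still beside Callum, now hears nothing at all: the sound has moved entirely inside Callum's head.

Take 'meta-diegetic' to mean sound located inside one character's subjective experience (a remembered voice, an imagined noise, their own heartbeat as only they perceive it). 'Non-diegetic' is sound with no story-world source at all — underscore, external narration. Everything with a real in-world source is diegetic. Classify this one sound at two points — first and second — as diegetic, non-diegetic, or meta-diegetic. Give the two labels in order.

First: the earbuds are a physical source both characters can hear → diegetic.
Second: the music now exists only as Callum's subjective experience; Wren can no longer hear it → meta-diegetic.

diegetic, meta-diegetic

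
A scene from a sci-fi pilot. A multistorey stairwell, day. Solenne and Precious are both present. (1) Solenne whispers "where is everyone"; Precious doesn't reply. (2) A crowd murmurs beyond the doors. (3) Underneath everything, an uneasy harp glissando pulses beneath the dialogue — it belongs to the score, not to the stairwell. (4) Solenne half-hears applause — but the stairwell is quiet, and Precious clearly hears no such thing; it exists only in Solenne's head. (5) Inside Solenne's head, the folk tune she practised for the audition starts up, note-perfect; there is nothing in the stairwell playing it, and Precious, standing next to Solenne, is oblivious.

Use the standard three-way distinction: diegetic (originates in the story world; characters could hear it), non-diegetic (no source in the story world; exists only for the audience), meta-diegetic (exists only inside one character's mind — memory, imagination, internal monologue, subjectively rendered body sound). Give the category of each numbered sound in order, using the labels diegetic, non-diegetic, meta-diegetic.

(1) is diegetic: spoken by a character present in the story world.
(2) a crowd is part of the location's real environment → diegetic.
(3) nothing in the stairwell produces it and the characters don't hear it — pure soundtrack → non-diegetic.
Sound (4): subjective to Solenne: the stairwell is silent and Precious hears nothing, so meta-diegetic.
(5) it lives in Solenne's subjectivity, not in the stairwell → meta-diegetic.

diegetic, diegetic, non-diegetic, meta-diegetic, meta-diegetic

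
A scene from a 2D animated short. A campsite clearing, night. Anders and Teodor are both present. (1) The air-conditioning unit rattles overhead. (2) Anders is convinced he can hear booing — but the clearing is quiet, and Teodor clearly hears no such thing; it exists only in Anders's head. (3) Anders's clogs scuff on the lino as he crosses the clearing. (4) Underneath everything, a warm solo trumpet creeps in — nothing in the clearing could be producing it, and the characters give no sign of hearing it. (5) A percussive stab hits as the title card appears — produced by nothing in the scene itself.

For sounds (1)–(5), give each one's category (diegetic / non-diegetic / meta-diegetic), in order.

(1) is diegetic: it's the actual ambient sound of the location.
(2) is meta-diegetic: the sound is imagined by Anders; nothing in the story world is producing it and Teodor can't hear it.
(3) Anders's footsteps are produced in the story world → diegetic.
(4) it has no source in the story world and no character can hear it — it's underscore → non-diegetic.
(5) is non-diegetic: nothing in the scene produces it; it's an accent added for the audience.

diegetic, meta-diegetic, diegetic, non-diegetic, non-diegetic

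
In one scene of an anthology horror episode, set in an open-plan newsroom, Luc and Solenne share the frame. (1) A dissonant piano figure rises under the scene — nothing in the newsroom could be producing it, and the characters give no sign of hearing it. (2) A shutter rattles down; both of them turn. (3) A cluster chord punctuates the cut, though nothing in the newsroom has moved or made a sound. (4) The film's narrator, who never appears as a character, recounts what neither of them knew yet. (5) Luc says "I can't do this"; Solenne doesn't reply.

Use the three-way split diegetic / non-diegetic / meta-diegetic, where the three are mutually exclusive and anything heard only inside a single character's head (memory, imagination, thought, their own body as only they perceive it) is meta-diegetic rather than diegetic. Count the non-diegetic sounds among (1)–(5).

3

(1) is non-diegetic: it has no source in the story world and no character can hear it — it's underscore.
(2) is diegetic: the sound comes from a shutter physically present in the location.
(3) is non-diegetic: nothing in the scene produces it; it's an accent added for the audience.
(4) is non-diegetic: the narrator exists outside the story world, addressing only the audience.
(5) is diegetic: on-screen dialogue — Luc speaks and Solenne is there to hear.
So 3 of the 5 are non-diegetic: (1), (3), (4).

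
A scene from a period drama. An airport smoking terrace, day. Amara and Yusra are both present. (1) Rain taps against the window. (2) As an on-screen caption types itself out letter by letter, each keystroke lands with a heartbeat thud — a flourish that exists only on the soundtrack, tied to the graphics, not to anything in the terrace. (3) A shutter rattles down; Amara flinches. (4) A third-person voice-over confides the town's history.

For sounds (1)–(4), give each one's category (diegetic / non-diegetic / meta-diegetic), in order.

(1) is diegetic: it's the actual ambient sound of the location.
(2) the caption isn't part of the story world, so neither is the sound tied to it → non-diegetic.
(3) is diegetic: the sound comes from a shutter physically present in the location.
(4) is non-diegetic: external voice-over — not a character, not heard by anyone in the scene.

diegetic, non-diegetic, diegetic, non-diegetic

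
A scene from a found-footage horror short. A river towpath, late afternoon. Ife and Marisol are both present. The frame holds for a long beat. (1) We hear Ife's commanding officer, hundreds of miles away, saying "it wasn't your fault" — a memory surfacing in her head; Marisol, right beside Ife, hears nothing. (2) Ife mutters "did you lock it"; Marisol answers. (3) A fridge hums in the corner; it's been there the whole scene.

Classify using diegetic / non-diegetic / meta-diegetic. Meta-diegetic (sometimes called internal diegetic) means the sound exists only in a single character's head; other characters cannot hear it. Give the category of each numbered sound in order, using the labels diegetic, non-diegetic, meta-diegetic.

Sound (1): the voice is a memory playing only inside Ife's mind; Marisol can't hear it, so meta-diegetic.
(2) spoken by a character present in the story world → diegetic.
(3) is diegetic: ambient/room sound belonging to the story's physical space.

meta-diegetic, diegetic, diegetic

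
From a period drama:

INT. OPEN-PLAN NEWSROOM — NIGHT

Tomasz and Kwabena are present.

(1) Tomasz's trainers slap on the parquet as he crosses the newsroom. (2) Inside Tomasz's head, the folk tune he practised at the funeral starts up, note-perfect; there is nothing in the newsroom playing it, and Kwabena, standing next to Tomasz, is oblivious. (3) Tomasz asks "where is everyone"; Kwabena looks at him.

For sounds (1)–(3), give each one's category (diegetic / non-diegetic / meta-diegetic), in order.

diegetic, meta-diegetic, diegetic

(1) is diegetic: it's the physical sound of Tomasz moving in the space.
(2) is meta-diegetic: the music is a memory playing inside Tomasz's mind alone; no real-world source, Kwabena can't hear it.
Sound (3): spoken by a character present in the story world, so diegetic.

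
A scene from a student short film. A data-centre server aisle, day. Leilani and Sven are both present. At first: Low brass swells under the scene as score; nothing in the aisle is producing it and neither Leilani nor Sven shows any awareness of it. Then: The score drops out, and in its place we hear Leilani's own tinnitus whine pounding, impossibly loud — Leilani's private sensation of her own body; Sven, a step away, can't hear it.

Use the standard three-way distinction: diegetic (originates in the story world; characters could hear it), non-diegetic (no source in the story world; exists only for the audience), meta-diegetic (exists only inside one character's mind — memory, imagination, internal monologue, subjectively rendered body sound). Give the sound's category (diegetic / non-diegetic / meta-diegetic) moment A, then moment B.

non-diegetic, meta-diegetic

Moment A: underscore with no in-world source, inaudible to the characters → non-diegetic.
Moment B: the body sound is Leilani's subjective perception alone — Sven can't hear it → meta-diegetic.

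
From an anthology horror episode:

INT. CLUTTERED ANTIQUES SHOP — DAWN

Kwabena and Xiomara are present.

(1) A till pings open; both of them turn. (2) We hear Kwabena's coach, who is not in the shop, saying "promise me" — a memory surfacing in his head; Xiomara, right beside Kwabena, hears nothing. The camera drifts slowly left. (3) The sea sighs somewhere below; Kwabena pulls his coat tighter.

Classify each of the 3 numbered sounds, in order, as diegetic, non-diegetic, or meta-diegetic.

diegetic, meta-diegetic, diegetic

(1) is diegetic: the sound comes from a till physically present in the location.
(2) is meta-diegetic: a remembered line, private to Kwabena — not present in the room, not audible to Xiomara.
Sound (3): the sea is part of the location's real environment, so diegetic.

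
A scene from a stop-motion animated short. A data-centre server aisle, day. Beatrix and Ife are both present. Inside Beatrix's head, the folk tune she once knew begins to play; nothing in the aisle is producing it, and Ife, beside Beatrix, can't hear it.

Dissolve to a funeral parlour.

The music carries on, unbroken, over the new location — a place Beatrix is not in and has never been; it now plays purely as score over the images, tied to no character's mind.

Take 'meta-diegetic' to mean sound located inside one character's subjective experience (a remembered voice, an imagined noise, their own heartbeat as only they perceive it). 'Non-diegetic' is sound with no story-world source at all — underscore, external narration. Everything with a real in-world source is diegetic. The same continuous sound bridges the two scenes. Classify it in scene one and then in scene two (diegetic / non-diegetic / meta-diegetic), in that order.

meta-diegetic, non-diegetic

Scene one: the music exists only inside Beatrix's mind; Ife can't hear it → meta-diegetic.
Scene two: it's detached from Beatrix entirely and plays over unrelated images with no in-world source — conventional underscore → non-diegetic.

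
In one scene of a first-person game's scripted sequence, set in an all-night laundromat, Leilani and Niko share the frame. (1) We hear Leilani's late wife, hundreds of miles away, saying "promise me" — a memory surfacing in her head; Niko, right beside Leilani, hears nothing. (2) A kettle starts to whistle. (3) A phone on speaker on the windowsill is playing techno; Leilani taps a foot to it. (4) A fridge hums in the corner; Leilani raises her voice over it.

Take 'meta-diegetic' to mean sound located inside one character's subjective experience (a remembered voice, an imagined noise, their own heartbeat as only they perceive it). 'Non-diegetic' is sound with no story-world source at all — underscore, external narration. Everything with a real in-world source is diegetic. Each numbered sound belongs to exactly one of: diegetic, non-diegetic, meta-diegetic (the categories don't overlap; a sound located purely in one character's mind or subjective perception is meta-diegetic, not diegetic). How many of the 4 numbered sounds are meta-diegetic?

1

Sound (1): a remembered line, private to Leilani — not present in the room, not audible to Niko, so meta-diegetic.
(2) a kettle is a real object/event in the scene's world → diegetic.
(3) a phone on speaker is a physical source in the scene and Leilani reacts to it → diegetic.
(4) ambient/room sound belonging to the story's physical space → diegetic.
Meta-diegetic: (1) — that's 1.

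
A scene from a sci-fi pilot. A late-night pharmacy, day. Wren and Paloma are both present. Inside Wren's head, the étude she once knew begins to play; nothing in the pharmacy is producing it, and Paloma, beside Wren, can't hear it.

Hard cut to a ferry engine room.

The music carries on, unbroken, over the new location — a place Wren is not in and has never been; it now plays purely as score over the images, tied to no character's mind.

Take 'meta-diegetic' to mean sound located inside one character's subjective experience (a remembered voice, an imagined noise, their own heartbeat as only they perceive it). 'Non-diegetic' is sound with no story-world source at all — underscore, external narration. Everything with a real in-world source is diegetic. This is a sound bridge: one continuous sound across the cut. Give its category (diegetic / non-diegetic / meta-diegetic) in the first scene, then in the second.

Scene one: the music exists only inside Wren's mind; Paloma can't hear it → meta-diegetic.
Scene two: it's detached from Wren entirely and plays over unrelated images with no in-world source — conventional underscore → non-diegetic.

meta-diegetic, non-diegetic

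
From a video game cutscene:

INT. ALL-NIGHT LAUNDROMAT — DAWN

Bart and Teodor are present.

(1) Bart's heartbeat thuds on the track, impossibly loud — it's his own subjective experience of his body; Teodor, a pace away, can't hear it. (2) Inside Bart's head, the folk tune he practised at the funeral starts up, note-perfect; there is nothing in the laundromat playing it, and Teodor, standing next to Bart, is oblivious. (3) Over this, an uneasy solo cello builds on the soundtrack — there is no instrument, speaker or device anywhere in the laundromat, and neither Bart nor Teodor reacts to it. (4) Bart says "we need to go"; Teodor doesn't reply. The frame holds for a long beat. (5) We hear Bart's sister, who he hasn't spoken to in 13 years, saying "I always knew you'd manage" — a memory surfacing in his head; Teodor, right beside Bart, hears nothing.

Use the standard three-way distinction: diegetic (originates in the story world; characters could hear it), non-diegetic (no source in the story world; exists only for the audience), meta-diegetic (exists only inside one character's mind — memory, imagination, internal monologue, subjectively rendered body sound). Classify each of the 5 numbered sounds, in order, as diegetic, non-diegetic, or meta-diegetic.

meta-diegetic, meta-diegetic, non-diegetic, diegetic, meta-diegetic

Sound (1): a subjective body sound — Bart's private perception, inaudible to Teodor, so meta-diegetic.
Sound (2): the music is a memory playing inside Bart's mind alone; no real-world source, Teodor can't hear it, so meta-diegetic.
(3) is non-diegetic: nothing in the laundromat produces it and the characters don't hear it — pure soundtrack.
(4) is diegetic: spoken by a character present in the story world.
(5) it's Bart's recollection rendered as sound; the other character can't hear it → meta-diegetic.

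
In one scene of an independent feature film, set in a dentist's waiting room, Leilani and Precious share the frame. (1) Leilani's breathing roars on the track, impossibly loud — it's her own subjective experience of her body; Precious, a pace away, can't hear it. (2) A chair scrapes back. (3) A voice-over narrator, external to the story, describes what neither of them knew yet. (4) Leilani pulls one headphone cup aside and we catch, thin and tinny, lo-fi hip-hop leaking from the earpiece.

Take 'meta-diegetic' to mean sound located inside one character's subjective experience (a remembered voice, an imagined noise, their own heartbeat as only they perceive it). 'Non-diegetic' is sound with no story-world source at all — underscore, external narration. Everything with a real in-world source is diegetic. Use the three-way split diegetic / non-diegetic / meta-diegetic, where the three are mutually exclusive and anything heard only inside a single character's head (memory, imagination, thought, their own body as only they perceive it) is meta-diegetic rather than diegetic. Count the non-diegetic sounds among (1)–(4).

1

(1) point-of-audition from inside Leilani's body; not a sound in the room → meta-diegetic.
(2) the sound comes from a chair physically present in the location → diegetic.
(3) is non-diegetic: commentary laid over the scene from outside the fiction.
Sound (4): it's leaking from a physical pair of headphones in the scene, so diegetic.
So 1 of the 4 is non-diegetic: (3).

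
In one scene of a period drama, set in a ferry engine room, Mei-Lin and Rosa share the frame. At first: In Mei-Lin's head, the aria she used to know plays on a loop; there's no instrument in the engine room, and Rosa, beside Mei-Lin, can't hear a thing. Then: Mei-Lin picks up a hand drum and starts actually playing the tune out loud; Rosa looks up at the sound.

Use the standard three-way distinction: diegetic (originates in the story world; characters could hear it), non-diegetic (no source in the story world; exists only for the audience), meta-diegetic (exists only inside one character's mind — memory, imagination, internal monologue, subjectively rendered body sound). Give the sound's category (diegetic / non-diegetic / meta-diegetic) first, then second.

First: the tune exists only as Mei-Lin's private memory; Rosa can't hear it → meta-diegetic.
Second: Mei-Lin is now producing it live on a hand drum, in the room, and Rosa hears it → diegetic.

meta-diegetic, diegetic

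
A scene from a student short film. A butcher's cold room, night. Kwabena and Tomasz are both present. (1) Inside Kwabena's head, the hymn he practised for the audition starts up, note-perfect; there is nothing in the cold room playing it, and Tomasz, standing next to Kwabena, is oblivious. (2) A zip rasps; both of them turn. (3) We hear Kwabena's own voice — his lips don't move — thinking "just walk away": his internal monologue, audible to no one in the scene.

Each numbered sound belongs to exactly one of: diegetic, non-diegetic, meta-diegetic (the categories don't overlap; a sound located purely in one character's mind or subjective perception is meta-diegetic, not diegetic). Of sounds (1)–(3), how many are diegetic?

(1) is meta-diegetic: the music is a memory playing inside Kwabena's mind alone; no real-world source, Tomasz can't hear it.
(2) the sound comes from a zip physically present in the location → diegetic.
Sound (3): internal monologue — inside Kwabena's mind, not spoken into the scene, so meta-diegetic.
So 1 of the 3 is diegetic: (2).

1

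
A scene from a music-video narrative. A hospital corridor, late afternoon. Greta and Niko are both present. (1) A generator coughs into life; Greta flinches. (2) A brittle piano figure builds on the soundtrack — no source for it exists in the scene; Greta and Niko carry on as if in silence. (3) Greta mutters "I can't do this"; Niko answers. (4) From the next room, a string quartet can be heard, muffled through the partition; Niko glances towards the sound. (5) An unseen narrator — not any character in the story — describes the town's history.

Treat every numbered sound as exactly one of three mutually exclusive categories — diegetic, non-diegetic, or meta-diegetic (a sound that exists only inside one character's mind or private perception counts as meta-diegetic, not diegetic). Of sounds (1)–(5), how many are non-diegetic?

2

(1) is diegetic: the sound comes from a generator physically present in the location.
(2) is non-diegetic: score with no on-screen or off-screen source; it exists for the audience alone.
Sound (3): on-screen dialogue — Greta speaks and Niko is there to hear, so diegetic.
(4) is diegetic: off-screen diegetic: the source is out of frame but still in the story's space.
(5) is non-diegetic: the narrator exists outside the story world, addressing only the audience.
So 2 of the 5 are non-diegetic: (2), (5).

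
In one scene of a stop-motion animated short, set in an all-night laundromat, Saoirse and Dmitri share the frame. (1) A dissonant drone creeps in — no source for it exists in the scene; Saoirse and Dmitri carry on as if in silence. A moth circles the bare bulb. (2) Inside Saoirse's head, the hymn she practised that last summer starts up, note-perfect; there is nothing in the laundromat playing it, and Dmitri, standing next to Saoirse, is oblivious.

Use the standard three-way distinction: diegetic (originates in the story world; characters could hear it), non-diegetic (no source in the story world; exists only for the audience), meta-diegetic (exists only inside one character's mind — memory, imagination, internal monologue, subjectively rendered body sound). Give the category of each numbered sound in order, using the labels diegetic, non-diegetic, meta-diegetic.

(1) it has no source in the story world and no character can hear it — it's underscore → non-diegetic.
Sound (2): it lives in Saoirse's subjectivity, not in the laundromat, so meta-diegetic.

non-diegetic, meta-diegetic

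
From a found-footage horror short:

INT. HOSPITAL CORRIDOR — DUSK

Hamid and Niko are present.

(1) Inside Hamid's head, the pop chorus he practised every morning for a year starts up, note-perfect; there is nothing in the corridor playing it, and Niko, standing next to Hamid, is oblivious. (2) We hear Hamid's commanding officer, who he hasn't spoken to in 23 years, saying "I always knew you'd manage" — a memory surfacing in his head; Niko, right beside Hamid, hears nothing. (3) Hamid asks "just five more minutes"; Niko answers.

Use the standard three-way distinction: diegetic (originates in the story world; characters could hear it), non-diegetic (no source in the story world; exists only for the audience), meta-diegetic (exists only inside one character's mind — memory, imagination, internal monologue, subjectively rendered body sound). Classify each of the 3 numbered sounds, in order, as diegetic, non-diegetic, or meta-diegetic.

meta-diegetic, meta-diegetic, diegetic

(1) remembered music, private to Hamid — Niko is oblivious because it isn't in the room → meta-diegetic.
(2) the voice is a memory playing only inside Hamid's mind; Niko can't hear it → meta-diegetic.
(3) spoken by a character present in the story world → diegetic.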